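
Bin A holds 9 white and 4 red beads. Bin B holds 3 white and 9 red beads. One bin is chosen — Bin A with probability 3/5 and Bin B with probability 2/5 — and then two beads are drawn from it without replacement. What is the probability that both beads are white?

From Bin A: P(both white) = (9/13)(8/12) = 6/13.
From Bin B: P(both white) = (3/12)(2/11) = 1/22.
Total probability = (3/5)(6/13) + (2/5)(1/22) = 211/715.

211/715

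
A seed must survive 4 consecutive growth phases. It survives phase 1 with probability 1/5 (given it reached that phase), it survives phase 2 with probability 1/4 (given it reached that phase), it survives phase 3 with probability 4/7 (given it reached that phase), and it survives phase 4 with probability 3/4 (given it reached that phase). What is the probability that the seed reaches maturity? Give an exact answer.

Each stage is reached only if all earlier stages succeed, so
P = 1/5 × 1/4 × 4/7 × 3/4 = 12/560 = 3/140.

3/140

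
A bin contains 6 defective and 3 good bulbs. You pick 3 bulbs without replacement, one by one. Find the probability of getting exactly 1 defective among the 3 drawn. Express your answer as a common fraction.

One ordering (defective drawn first) has probability 6/9 × 3/8 × 2/7 = 36/504 = 1/14.
There are C(3,1) = 3 such orderings, each equally likely, so P = 3 × 1/14 = 3/14.

3/14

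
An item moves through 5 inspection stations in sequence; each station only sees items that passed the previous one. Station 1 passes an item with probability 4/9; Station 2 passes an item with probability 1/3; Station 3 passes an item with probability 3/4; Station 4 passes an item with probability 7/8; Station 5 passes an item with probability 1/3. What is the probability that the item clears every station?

Multiplying along the chain,
P = 4/9 × 1/3 × 3/4 × 7/8 × 1/3 = 84/2592 = 7/216.

7/216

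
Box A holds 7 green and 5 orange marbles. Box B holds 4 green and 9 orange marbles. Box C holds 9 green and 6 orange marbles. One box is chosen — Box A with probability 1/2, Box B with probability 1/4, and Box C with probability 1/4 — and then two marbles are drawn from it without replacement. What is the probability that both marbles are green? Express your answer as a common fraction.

From Box A: P(both green) = (7/12)(6/11) = 7/22.
From Box B: P(both green) = (4/13)(3/12) = 1/13.
From Box C: P(both green) = (9/15)(8/14) = 12/35.
Total probability = (1/2)(7/22) + (1/4)(1/13) + (1/4)(12/35) = 2643/10010.

2643/10010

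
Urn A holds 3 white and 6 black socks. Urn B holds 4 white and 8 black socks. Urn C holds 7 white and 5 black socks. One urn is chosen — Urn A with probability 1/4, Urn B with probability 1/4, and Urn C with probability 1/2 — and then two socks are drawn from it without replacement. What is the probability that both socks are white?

From Urn A: P(both white) = (3/9)(2/8) = 1/12.
From Urn B: P(both white) = (4/12)(3/11) = 1/11.
From Urn C: P(both white) = (7/12)(6/11) = 7/22.
Total probability = (1/4)(1/12) + (1/4)(1/11) + (1/2)(7/22) = 107/528.

107/528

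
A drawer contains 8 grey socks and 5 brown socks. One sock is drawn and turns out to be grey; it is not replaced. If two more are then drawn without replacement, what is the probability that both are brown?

5/33

With the first sock removed, 5 brown remain out of 12.
P = 5/12 × 4/11 = 20/132 = 5/33.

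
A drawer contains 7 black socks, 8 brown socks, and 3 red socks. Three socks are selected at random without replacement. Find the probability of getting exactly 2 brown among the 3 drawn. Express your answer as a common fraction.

One ordering (brown drawn first) has probability 8/18 × 7/17 × 10/16 = 560/4896 = 35/306.
There are C(3,2) = 3 such orderings, each equally likely, so P = 3 × 35/306 = 35/102.

35/102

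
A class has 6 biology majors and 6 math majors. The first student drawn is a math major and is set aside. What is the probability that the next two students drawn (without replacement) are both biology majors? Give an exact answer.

After the first draw, 6 of the remaining 11 students are biology majors.
P = 6/11 × 5/10 = 30/110 = 3/11.

3/11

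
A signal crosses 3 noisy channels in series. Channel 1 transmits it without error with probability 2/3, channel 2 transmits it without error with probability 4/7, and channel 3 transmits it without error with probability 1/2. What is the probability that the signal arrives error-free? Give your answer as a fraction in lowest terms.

4/21

Multiplying along the chain,
P = 2/3 × 4/7 × 1/2 = 8/42 = 4/21.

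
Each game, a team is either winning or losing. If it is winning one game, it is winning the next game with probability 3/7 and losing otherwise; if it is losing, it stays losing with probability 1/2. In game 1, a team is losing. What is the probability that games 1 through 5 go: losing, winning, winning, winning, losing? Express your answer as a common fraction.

18/343

Game 1 is given. For each transition, use the conditional probability from the current state:
P(winning | losing) = 1/2; P(winning | winning) = 3/7; P(winning | winning) = 3/7; P(losing | winning) = 4/7.
P = 1/2 × 3/7 × 3/7 × 4/7 = 36/686 = 18/343.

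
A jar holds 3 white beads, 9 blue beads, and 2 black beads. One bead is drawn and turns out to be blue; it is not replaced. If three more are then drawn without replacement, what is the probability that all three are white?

1/286

After the first draw, 3 of the remaining 13 beads are white.
P = 3/13 × 2/12 × 1/11 = 6/1716 = 1/286.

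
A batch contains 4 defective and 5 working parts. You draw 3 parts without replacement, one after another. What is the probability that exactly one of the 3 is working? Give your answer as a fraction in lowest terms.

One ordering (working drawn first) has probability 5/9 × 4/8 × 3/7 = 60/504 = 5/42.
There are C(3,1) = 3 such orderings, each equally likely, so P = 3 × 5/42 = 5/14.

5/14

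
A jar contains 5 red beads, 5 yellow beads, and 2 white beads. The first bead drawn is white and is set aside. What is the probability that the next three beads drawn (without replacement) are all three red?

2/33

With the first bead removed, 5 red remain out of 11.
P = 5/11 × 4/10 × 3/9 = 60/990 = 2/33.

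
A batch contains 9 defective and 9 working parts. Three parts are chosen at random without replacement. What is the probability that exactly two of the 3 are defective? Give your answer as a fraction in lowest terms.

One ordering (defective drawn first) has probability 9/18 × 8/17 × 9/16 = 648/4896 = 9/68.
There are C(3,2) = 3 such orderings, each equally likely, so P = 3 × 9/68 = 27/68.

27/68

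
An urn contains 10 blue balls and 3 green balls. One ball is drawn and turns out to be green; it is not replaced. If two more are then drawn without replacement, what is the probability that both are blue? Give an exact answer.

After the first draw, 10 of the remaining 12 balls are blue.
P = 10/12 × 9/11 = 90/132 = 15/22.

15/22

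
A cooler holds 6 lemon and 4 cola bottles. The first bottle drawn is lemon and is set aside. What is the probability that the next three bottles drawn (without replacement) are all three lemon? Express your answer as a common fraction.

5/42

After the first draw, 5 of the remaining 9 bottles are lemon.
P = 5/9 × 4/8 × 3/7 = 60/504 = 5/42.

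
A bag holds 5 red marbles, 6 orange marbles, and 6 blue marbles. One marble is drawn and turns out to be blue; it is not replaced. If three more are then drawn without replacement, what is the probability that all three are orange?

With the first marble removed, 6 orange remain out of 16.
P = 6/16 × 5/15 × 4/14 = 120/3360 = 1/28.

1/28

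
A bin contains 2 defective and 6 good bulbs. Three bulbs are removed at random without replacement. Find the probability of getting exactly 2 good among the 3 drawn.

One ordering (good drawn first) has probability 6/8 × 5/7 × 2/6 = 60/336 = 5/28.
There are C(3,2) = 3 such orderings, each equally likely, so P = 3 × 5/28 = 15/28.

15/28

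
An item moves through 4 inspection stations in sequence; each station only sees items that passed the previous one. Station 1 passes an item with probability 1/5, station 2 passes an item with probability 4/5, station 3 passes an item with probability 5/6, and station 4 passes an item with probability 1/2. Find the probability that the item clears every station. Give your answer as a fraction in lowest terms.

The events are sequential, so multiply the conditional probabilities:
P = 1/5 × 4/5 × 5/6 × 1/2 = 20/300 = 1/15.

1/15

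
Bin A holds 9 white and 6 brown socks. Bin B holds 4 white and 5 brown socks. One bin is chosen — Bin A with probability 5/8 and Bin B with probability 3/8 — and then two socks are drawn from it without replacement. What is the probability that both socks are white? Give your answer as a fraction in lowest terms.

31/112

From Bin A: P(both white) = (9/15)(8/14) = 12/35.
From Bin B: P(both white) = (4/9)(3/8) = 1/6.
Total probability = (5/8)(12/35) + (3/8)(1/6) = 31/112.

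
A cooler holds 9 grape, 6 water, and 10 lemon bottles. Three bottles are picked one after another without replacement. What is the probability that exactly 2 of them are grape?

144/575

One ordering (grape drawn first) has probability 9/25 × 8/24 × 16/23 = 1152/13800 = 48/575.
There are C(3,2) = 3 such orderings, each equally likely, so P = 3 × 48/575 = 144/575.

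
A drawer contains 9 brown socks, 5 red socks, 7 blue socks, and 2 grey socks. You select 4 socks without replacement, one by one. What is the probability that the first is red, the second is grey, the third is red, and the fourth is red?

Each draw changes the counts, so multiply the conditional probabilities along the sequence:
P = 5/23 × 2/22 × 4/21 × 3/20 = 120/212520 = 1/1771.

1/1771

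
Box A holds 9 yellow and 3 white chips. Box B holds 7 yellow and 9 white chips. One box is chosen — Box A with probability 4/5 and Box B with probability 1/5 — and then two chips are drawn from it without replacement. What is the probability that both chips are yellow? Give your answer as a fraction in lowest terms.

1037/2200

From Box A: P(both yellow) = (9/12)(8/11) = 6/11.
From Box B: P(both yellow) = (7/16)(6/15) = 7/40.
Total probability = (4/5)(6/11) + (1/5)(7/40) = 1037/2200.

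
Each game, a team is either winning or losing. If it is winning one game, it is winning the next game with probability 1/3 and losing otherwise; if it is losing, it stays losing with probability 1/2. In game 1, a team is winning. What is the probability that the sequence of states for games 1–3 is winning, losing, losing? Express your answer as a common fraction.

Game 1 is given. For each transition, use the conditional probability from the current state:
P(losing | winning) = 2/3; P(losing | losing) = 1/2.
P = 2/3 × 1/2 = 2/6 = 1/3.

1/3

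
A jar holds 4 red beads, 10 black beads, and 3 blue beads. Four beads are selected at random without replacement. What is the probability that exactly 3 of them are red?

13/595

One ordering (red drawn first) has probability 4/17 × 3/16 × 2/15 × 13/14 = 312/57120 = 13/2380.
There are C(4,3) = 4 such orderings, each equally likely, so P = 4 × 13/2380 = 13/595.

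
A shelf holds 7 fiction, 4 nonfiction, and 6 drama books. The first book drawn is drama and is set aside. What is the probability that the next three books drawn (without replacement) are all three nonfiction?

After the first draw, 4 of the remaining 16 books are nonfiction.
P = 4/16 × 3/15 × 2/14 = 24/3360 = 1/140.

1/140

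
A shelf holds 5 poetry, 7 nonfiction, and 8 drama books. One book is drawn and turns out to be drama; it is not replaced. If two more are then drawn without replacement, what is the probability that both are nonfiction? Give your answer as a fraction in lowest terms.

7/57

With the first book removed, 7 nonfiction remain out of 19.
P = 7/19 × 6/18 = 42/342 = 7/57.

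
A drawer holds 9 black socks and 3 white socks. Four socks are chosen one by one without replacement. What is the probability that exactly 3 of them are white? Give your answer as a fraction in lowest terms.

One ordering (white drawn first) has probability 3/12 × 2/11 × 1/10 × 9/9 = 54/11880 = 1/220.
There are C(4,3) = 4 such orderings, each equally likely, so P = 4 × 1/220 = 1/55.

1/55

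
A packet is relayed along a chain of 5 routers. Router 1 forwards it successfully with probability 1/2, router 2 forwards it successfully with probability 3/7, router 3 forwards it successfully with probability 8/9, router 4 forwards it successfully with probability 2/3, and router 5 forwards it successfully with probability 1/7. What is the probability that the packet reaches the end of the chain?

8/441

Multiplying along the chain,
P = 1/2 × 3/7 × 8/9 × 2/3 × 1/7 = 48/2646 = 8/441.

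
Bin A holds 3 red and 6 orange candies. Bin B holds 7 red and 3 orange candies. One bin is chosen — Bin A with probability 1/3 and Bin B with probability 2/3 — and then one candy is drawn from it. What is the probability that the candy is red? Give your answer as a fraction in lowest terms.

From Bin A: P(red) = 3/9.
From Bin B: P(red) = 7/10.
Total probability = (1/3)(3/9) + (2/3)(7/10) = 26/45.

26/45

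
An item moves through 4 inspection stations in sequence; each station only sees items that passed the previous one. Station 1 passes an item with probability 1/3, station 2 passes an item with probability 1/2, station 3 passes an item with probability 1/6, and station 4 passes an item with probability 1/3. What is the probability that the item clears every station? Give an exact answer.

1/108

Each stage is reached only if all earlier stages succeed, so
P = 1/3 × 1/2 × 1/6 × 1/3 = 1/108.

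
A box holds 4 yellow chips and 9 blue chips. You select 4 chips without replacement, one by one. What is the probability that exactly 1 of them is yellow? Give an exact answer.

336/715

One ordering (yellow drawn first) has probability 4/13 × 9/12 × 8/11 × 7/10 = 2016/17160 = 84/715.
There are C(4,1) = 4 such orderings, each equally likely, so P = 4 × 84/715 = 336/715.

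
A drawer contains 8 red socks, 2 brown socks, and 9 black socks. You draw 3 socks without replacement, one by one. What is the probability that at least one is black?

P(no black) = 10/19 × 9/18 × 8/17 = 720/5814 = 40/323.
P(at least one) = 1 − 40/323 = 283/323.

283/323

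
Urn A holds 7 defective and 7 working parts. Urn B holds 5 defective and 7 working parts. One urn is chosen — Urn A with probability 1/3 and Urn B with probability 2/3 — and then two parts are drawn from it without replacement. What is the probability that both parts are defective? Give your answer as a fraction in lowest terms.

From Urn A: P(both defective) = (7/14)(6/13) = 3/13.
From Urn B: P(both defective) = (5/12)(4/11) = 5/33.
Total probability = (1/3)(3/13) + (2/3)(5/33) = 229/1287.

229/1287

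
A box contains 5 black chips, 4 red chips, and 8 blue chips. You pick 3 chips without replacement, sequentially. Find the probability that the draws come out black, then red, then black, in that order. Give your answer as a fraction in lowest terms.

1/51

Multiply the probability of each draw given the previous ones:
P = 5/17 × 4/16 × 4/15 = 80/4080 = 1/51.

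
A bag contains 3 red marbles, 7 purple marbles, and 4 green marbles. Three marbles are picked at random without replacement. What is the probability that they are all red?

1/364

P = 3/14 × 2/13 × 1/12 = 6/2184 = 1/364.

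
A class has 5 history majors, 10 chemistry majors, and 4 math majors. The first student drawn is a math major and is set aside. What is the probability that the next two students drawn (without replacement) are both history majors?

10/153

With the first student removed, 5 history majors remain out of 18.
P = 5/18 × 4/17 = 20/306 = 10/153.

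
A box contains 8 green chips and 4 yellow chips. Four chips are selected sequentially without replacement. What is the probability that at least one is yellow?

P(no yellow) = 8/12 × 7/11 × 6/10 × 5/9 = 1680/11880 = 14/99.
P(at least one) = 1 − 14/99 = 85/99.

85/99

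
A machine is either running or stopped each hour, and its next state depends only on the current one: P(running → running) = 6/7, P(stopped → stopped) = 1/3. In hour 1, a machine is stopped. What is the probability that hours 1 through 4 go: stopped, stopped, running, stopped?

Hour 1 is given. For each transition, use the conditional probability from the current state:
P(stopped | stopped) = 1/3; P(running | stopped) = 2/3; P(stopped | running) = 1/7.
P = 1/3 × 2/3 × 1/7 = 2/63.

2/63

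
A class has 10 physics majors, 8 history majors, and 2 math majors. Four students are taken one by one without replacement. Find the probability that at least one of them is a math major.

7/19

P(no math majors) = 18/20 × 17/19 × 16/18 × 15/17 = 73440/116280 = 12/19.
P(at least one) = 1 − 12/19 = 7/19.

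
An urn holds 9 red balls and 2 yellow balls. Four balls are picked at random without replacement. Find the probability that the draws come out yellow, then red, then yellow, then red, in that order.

Multiply the probability of each draw given the previous ones:
P = 2/11 × 9/10 × 1/9 × 8/8 = 144/7920 = 1/55.

1/55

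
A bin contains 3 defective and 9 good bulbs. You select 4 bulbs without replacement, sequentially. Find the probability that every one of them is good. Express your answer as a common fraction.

14/55

P(all good) = 9/12 × 8/11 × 7/10 × 6/9 = 3024/11880 = 14/55.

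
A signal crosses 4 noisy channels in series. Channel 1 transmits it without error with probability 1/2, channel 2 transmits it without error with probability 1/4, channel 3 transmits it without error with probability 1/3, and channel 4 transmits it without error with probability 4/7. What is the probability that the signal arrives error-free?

1/42

Multiplying along the chain,
P = 1/2 × 1/4 × 1/3 × 4/7 = 4/168 = 1/42.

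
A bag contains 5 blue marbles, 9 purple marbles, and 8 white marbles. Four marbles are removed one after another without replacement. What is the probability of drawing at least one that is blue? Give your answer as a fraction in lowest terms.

141/209

P(no blue) = 17/22 × 16/21 × 15/20 × 14/19 = 57120/175560 = 68/209.
P(at least one) = 1 − 68/209 = 141/209.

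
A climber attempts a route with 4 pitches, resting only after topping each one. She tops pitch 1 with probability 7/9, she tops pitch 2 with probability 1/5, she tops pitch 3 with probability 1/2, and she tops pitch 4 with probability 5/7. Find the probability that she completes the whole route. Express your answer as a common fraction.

Each stage is reached only if all earlier stages succeed, so
P = 7/9 × 1/5 × 1/2 × 5/7 = 35/630 = 1/18.

1/18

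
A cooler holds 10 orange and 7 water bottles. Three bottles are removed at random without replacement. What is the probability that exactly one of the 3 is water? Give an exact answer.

63/136

One ordering (water drawn first) has probability 7/17 × 10/16 × 9/15 = 630/4080 = 21/136.
There are C(3,1) = 3 such orderings, each equally likely, so P = 3 × 21/136 = 63/136.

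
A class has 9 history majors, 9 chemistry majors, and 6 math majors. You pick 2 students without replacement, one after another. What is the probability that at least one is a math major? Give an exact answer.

41/92

P(no math majors) = 18/24 × 17/23 = 306/552 = 51/92.
P(at least one) = 1 − 51/92 = 41/92.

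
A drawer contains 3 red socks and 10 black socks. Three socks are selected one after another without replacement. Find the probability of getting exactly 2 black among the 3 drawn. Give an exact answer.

One ordering (black drawn first) has probability 10/13 × 9/12 × 3/11 = 270/1716 = 45/286.
There are C(3,2) = 3 such orderings, each equally likely, so P = 3 × 45/286 = 135/286.

135/286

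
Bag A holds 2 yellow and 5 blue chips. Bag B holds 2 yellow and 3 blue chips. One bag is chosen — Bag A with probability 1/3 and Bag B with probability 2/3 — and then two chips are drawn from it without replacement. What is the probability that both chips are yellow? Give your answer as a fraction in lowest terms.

26/315

From Bag A: P(both yellow) = (2/7)(1/6) = 1/21.
From Bag B: P(both yellow) = (2/5)(1/4) = 1/10.
Total probability = (1/3)(1/21) + (2/3)(1/10) = 26/315.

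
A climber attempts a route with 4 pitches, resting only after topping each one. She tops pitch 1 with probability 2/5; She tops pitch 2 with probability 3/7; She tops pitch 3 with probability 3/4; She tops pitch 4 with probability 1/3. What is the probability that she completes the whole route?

Each stage is reached only if all earlier stages succeed, so
P = 2/5 × 3/7 × 3/4 × 1/3 = 18/420 = 3/70.

3/70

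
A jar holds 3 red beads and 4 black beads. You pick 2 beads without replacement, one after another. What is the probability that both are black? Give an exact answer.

2/7

P(every draw is black) = 4/7 × 3/6 = 12/42 = 2/7.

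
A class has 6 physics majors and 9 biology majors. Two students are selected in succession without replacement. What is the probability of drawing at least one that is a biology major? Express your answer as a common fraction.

P(no biology majors) = 6/15 × 5/14 = 30/210 = 1/7.
P(at least one) = 1 − 1/7 = 6/7.

6/7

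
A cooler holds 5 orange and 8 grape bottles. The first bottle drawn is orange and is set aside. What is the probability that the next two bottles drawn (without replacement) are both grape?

After the first draw, 8 of the remaining 12 bottles are grape.
P = 8/12 × 7/11 = 56/132 = 14/33.

14/33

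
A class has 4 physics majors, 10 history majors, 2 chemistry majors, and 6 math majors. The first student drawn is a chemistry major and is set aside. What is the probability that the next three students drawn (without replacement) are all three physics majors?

2/665

With the first student removed, 4 physics majors remain out of 21.
P = 4/21 × 3/20 × 2/19 = 24/7980 = 2/665.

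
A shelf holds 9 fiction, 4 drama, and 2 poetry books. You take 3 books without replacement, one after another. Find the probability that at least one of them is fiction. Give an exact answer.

87/91

P(no fiction) = 6/15 × 5/14 × 4/13 = 120/2730 = 4/91.
P(at least one) = 1 − 4/91 = 87/91.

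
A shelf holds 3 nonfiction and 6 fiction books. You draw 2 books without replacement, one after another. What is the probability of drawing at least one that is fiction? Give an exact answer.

P(no fiction) = 3/9 × 2/8 = 6/72 = 1/12.
P(at least one) = 1 − 1/12 = 11/12.

11/12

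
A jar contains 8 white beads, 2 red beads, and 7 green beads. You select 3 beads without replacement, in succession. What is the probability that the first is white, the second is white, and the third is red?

Multiply the probability of each draw given the previous ones:
P = 8/17 × 7/16 × 2/15 = 112/4080 = 7/255.

7/255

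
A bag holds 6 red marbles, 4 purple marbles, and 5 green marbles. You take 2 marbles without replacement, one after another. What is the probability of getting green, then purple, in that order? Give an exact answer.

Multiply the probability of each draw given the previous ones:
P = 5/15 × 4/14 = 20/210 = 2/21.

2/21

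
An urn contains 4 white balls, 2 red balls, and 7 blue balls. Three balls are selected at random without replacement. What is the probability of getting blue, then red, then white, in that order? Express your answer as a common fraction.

14/429

Each draw changes the counts, so multiply the conditional probabilities along the sequence:
P = 7/13 × 2/12 × 4/11 = 56/1716 = 14/429.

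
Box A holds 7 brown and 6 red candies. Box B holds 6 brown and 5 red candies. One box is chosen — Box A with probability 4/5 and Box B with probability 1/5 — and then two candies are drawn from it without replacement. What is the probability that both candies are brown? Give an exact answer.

From Box A: P(both brown) = (7/13)(6/12) = 7/26.
From Box B: P(both brown) = (6/11)(5/10) = 3/11.
Total probability = (4/5)(7/26) + (1/5)(3/11) = 193/715.

193/715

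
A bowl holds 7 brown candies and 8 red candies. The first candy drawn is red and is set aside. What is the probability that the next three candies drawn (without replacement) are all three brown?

5/52

After the first draw, 7 of the remaining 14 candies are brown.
P = 7/14 × 6/13 × 5/12 = 210/2184 = 5/52.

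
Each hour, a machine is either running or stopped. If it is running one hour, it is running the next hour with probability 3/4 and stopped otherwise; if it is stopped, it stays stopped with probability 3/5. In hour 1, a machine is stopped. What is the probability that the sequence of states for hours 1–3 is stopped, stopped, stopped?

Hour 1 is given. For each transition, use the conditional probability from the current state:
P(stopped | stopped) = 3/5; P(stopped | stopped) = 3/5.
P = 3/5 × 3/5 = 9/25.

9/25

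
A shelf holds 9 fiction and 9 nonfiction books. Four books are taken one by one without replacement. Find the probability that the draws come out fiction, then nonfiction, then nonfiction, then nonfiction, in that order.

Multiply the probability of each draw given the previous ones:
P = 9/18 × 9/17 × 8/16 × 7/15 = 4536/73440 = 21/340.

21/340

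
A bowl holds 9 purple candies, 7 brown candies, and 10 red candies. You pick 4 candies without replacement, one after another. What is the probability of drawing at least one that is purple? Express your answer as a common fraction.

P(no purple) = 17/26 × 16/25 × 15/24 × 14/23 = 57120/358800 = 238/1495.
P(at least one) = 1 − 238/1495 = 1257/1495.

1257/1495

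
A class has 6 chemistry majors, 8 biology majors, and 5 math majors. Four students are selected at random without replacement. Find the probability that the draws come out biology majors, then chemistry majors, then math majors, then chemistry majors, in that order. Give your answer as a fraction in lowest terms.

25/1938

Chain rule:
P = 8/19 × 6/18 × 5/17 × 5/16 = 1200/93024 = 25/1938.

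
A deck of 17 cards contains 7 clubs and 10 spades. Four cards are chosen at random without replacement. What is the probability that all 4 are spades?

P(all spades) = 10/17 × 9/16 × 8/15 × 7/14 = 5040/57120 = 3/34.

3/34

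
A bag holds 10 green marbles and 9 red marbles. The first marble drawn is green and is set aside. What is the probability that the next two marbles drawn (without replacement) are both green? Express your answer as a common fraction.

With the first marble removed, 9 green remain out of 18.
P = 9/18 × 8/17 = 72/306 = 4/17.

4/17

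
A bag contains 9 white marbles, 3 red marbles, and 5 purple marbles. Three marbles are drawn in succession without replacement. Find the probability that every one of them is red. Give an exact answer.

1/680

P(all red) = 3/17 × 2/16 × 1/15 = 6/4080 = 1/680.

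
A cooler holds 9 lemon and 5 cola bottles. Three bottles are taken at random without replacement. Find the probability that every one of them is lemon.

3/13

P(all lemon) = 9/14 × 8/13 × 7/12 = 504/2184 = 3/13.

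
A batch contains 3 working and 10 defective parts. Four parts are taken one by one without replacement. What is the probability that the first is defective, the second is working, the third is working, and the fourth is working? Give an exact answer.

Multiply the probability of each draw given the previous ones:
P = 10/13 × 3/12 × 2/11 × 1/10 = 60/17160 = 1/286.

1/286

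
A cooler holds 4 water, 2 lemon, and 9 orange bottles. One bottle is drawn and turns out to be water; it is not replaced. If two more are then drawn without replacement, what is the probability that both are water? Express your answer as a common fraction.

3/91

With the first bottle removed, 3 water remain out of 14.
P = 3/14 × 2/13 = 6/182 = 3/91.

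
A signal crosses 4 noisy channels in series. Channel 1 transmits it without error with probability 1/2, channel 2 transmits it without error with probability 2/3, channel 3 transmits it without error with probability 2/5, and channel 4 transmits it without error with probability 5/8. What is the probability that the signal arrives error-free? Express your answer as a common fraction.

Each stage is reached only if all earlier stages succeed, so
P = 1/2 × 2/3 × 2/5 × 5/8 = 20/240 = 1/12.

1/12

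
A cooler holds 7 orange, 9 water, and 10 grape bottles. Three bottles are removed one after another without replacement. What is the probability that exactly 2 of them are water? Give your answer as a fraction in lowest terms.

One ordering (water drawn first) has probability 9/26 × 8/25 × 17/24 = 1224/15600 = 51/650.
There are C(3,2) = 3 such orderings, each equally likely, so P = 3 × 51/650 = 153/650.

153/650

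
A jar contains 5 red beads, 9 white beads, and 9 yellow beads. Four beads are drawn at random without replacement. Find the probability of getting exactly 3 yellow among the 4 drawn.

168/1265

One ordering (yellow drawn first) has probability 9/23 × 8/22 × 7/21 × 14/20 = 7056/212520 = 42/1265.
There are C(4,3) = 4 such orderings, each equally likely, so P = 4 × 42/1265 = 168/1265.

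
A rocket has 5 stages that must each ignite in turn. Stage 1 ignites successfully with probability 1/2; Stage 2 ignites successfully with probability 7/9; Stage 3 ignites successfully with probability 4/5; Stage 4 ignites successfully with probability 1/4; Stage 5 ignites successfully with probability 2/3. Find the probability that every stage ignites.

7/135

Multiplying along the chain,
P = 1/2 × 7/9 × 4/5 × 1/4 × 2/3 = 56/1080 = 7/135.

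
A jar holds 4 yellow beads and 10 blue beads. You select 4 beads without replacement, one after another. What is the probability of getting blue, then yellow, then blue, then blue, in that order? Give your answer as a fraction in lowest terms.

120/1001

Each draw changes the counts, so multiply the conditional probabilities along the sequence:
P = 10/14 × 4/13 × 9/12 × 8/11 = 2880/24024 = 120/1001.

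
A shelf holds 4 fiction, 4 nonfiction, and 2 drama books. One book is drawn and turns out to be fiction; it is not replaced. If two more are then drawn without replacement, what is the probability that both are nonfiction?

After the first draw, 4 of the remaining 9 books are nonfiction.
P = 4/9 × 3/8 = 12/72 = 1/6.

1/6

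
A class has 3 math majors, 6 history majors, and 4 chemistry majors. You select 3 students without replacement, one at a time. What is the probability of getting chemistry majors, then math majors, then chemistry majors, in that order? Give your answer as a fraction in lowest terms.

Multiply the probability of each draw given the previous ones:
P = 4/13 × 3/12 × 3/11 = 36/1716 = 3/143.

3/143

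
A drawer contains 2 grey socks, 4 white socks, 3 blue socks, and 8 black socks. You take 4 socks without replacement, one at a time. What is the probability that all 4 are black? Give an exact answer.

P(every draw is black) = 8/17 × 7/16 × 6/15 × 5/14 = 1680/57120 = 1/34.

1/34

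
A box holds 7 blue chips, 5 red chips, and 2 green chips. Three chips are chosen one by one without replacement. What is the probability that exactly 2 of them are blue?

One ordering (blue drawn first) has probability 7/14 × 6/13 × 7/12 = 294/2184 = 7/52.
There are C(3,2) = 3 such orderings, each equally likely, so P = 3 × 7/52 = 21/52.

21/52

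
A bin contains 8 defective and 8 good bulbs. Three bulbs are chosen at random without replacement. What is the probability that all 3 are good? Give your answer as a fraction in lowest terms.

P(all good) = 8/16 × 7/15 × 6/14 = 336/3360 = 1/10.

1/10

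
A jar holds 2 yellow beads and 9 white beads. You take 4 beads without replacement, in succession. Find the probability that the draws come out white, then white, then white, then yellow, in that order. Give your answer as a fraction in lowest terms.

7/55

Multiply the probability of each draw given the previous ones:
P = 9/11 × 8/10 × 7/9 × 2/8 = 1008/7920 = 7/55.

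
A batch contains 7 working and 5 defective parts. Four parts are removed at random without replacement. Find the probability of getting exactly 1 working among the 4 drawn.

One ordering (working drawn first) has probability 7/12 × 5/11 × 4/10 × 3/9 = 420/11880 = 7/198.
There are C(4,1) = 4 such orderings, each equally likely, so P = 4 × 7/198 = 14/99.

14/99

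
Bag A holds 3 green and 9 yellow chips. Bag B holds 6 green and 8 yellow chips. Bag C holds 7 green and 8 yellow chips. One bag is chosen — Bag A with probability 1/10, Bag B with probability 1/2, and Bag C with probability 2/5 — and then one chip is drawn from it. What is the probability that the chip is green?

1789/4200

From Bag A: P(green) = 3/12.
From Bag B: P(green) = 6/14.
From Bag C: P(green) = 7/15.
Total probability = (1/10)(3/12) + (1/2)(6/14) + (2/5)(7/15) = 1789/4200.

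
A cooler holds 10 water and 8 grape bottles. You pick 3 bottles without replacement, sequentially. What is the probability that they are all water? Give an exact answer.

5/34

P = 10/18 × 9/17 × 8/16 = 720/4896 = 5/34.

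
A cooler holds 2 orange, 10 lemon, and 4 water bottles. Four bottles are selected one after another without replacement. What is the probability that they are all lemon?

P(every draw is lemon) = 10/16 × 9/15 × 8/14 × 7/13 = 5040/43680 = 3/26.

3/26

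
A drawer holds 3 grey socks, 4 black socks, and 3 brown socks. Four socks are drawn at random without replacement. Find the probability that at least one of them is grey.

5/6

P(no grey) = 7/10 × 6/9 × 5/8 × 4/7 = 840/5040 = 1/6.
P(at least one) = 1 − 1/6 = 5/6.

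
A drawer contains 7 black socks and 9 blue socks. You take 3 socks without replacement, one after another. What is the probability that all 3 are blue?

3/20

P(every draw is blue) = 9/16 × 8/15 × 7/14 = 504/3360 = 3/20.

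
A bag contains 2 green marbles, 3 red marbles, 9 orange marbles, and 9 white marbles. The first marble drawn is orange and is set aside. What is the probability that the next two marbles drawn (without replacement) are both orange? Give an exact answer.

4/33

With the first marble removed, 8 orange remain out of 22.
P = 8/22 × 7/21 = 56/462 = 4/33.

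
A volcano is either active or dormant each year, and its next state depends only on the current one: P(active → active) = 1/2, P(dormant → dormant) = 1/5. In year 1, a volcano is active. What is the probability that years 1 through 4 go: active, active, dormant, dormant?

Year 1 is given. For each transition, use the conditional probability from the current state:
P(active | active) = 1/2; P(dormant | active) = 1/2; P(dormant | dormant) = 1/5.
P = 1/2 × 1/2 × 1/5 = 1/20.

1/20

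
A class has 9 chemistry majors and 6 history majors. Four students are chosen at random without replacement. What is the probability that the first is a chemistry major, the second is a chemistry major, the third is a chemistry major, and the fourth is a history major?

Each draw changes the counts, so multiply the conditional probabilities along the sequence:
P = 9/15 × 8/14 × 7/13 × 6/12 = 3024/32760 = 6/65.

6/65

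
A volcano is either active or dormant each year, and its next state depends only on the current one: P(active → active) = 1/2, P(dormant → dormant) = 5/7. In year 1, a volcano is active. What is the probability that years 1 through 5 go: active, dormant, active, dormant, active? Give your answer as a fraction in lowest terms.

Year 1 is given. For each transition, use the conditional probability from the current state:
P(dormant | active) = 1/2; P(active | dormant) = 2/7; P(dormant | active) = 1/2; P(active | dormant) = 2/7.
P = 1/2 × 2/7 × 1/2 × 2/7 = 4/196 = 1/49.

1/49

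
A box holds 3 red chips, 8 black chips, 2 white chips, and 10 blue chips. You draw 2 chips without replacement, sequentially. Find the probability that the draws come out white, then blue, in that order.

10/253

Each draw changes the counts, so multiply the conditional probabilities along the sequence:
P = 2/23 × 10/22 = 20/506 = 10/253.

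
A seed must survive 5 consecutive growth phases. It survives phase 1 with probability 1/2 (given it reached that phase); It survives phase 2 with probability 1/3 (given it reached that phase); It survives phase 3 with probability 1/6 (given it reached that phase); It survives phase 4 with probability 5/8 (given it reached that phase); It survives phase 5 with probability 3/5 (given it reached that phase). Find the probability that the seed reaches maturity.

The events are sequential, so multiply the conditional probabilities:
P = 1/2 × 1/3 × 1/6 × 5/8 × 3/5 = 15/1440 = 1/96.

1/96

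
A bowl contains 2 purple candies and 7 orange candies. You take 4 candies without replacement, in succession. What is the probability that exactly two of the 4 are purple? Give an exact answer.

1/6

One ordering (purple drawn first) has probability 2/9 × 1/8 × 7/7 × 6/6 = 84/3024 = 1/36.
There are C(4,2) = 6 such orderings, each equally likely, so P = 6 × 1/36 = 1/6.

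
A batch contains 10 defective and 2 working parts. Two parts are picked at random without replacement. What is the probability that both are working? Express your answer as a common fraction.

1/66

P(all working) = 2/12 × 1/11 = 2/132 = 1/66.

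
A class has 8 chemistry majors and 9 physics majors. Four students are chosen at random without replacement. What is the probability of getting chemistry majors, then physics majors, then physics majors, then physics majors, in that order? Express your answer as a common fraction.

Each draw changes the counts, so multiply the conditional probabilities along the sequence:
P = 8/17 × 9/16 × 8/15 × 7/14 = 4032/57120 = 6/85.

6/85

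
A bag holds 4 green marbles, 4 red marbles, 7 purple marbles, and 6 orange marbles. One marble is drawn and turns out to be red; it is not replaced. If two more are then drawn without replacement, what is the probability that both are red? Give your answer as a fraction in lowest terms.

3/190

After the first draw, 3 of the remaining 20 marbles are red.
P = 3/20 × 2/19 = 6/380 = 3/190.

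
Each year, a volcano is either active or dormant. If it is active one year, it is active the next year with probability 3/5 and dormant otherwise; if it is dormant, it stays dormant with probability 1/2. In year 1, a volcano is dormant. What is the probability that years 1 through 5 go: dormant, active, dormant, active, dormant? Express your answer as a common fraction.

1/25

Year 1 is given. For each transition, use the conditional probability from the current state:
P(active | dormant) = 1/2; P(dormant | active) = 2/5; P(active | dormant) = 1/2; P(dormant | active) = 2/5.
P = 1/2 × 2/5 × 1/2 × 2/5 = 4/100 = 1/25.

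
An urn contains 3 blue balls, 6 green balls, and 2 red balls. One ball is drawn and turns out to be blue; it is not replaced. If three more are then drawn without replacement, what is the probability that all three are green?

With the first ball removed, 6 green remain out of 10.
P = 6/10 × 5/9 × 4/8 = 120/720 = 1/6.

1/6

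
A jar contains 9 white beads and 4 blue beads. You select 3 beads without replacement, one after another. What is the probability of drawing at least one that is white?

141/143

P(no white) = 4/13 × 3/12 × 2/11 = 24/1716 = 2/143.
P(at least one) = 1 − 2/143 = 141/143.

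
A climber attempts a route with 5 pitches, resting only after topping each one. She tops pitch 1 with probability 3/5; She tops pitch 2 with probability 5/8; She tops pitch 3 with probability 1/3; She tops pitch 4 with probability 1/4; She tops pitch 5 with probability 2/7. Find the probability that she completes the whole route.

1/112

Each stage is reached only if all earlier stages succeed, so
P = 3/5 × 5/8 × 1/3 × 1/4 × 2/7 = 30/3360 = 1/112.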